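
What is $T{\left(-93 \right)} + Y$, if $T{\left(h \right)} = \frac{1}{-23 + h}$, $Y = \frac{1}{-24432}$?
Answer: $- \frac{6137}{708528} \approx -0.0086616$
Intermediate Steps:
$Y = - \frac{1}{24432} \approx -4.093 \cdot 10^{-5}$
$T{\left(-93 \right)} + Y = \frac{1}{-23 - 93} - \frac{1}{24432} = \frac{1}{-116} - \frac{1}{24432} = - \frac{1}{116} - \frac{1}{24432} = - \frac{6137}{708528}$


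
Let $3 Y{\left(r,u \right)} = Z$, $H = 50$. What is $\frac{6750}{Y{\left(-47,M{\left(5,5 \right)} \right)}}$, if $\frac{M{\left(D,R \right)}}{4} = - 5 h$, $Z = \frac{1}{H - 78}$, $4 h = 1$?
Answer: $-567000$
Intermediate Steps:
$h = \frac{1}{4}$ ($h = \frac{1}{4} \cdot 1 = \frac{1}{4} \approx 0.25$)
$Z = - \frac{1}{28}$ ($Z = \frac{1}{50 - 78} = \frac{1}{-28} = - \frac{1}{28} \approx -0.035714$)
$M{\left(D,R \right)} = -5$ ($M{\left(D,R \right)} = 4 \left(\left(-5\right) \frac{1}{4}\right) = 4 \left(- \frac{5}{4}\right) = -5$)
$Y{\left(r,u \right)} = - \frac{1}{84}$ ($Y{\left(r,u \right)} = \frac{1}{3} \left(- \frac{1}{28}\right) = - \frac{1}{84}$)
$\frac{6750}{Y{\left(-47,M{\left(5,5 \right)} \right)}} = \frac{6750}{- \frac{1}{84}} = 6750 \left(-84\right) = -567000$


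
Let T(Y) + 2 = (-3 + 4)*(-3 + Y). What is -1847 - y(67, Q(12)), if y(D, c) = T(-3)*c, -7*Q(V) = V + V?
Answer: -13121/7 ≈ -1874.4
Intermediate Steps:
Q(V) = -2*V/7 (Q(V) = -(V + V)/7 = -2*V/7)
T(Y) = -5 + Y (T(Y) = -2 + (-3 + 4)*(-3 + Y) = -2 + 1*(-3 + Y) = -2 + (-3 + Y) = -5 + Y)
y(D, c) = -8*c (y(D, c) = (-5 - 3)*c = -8*c)
-1847 - y(67, Q(12)) = -1847 - (-8)*(-2/7*12) = -1847 - (-8)*(-24)/7 = -1847 - 1*192/7 = -1847 - 192/7 = -13121/7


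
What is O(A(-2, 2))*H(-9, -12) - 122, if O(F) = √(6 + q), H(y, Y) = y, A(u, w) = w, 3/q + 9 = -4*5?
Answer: -122 - 27*√551/29 ≈ -143.85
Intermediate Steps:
q = -3/29 (q = 3/(-9 - 4*5) = 3/(-9 - 20) = 3/(-29) = 3*(-1/29) = -3/29 ≈ -0.10345)
O(F) = 3*√551/29 (O(F) = √(6 - 3/29) = √(171/29) = 3*√551/29)
O(A(-2, 2))*H(-9, -12) - 122 = (3*√551/29)*(-9) - 122 = -27*√551/29 - 122 = -122 - 27*√551/29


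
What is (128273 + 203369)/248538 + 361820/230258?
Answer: 41572310699/14306965701 ≈ 2.9057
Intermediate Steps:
(128273 + 203369)/248538 + 361820/230258 = 331642*(1/248538) + 361820*(1/230258) = 165821/124269 + 180910/115129 = 41572310699/14306965701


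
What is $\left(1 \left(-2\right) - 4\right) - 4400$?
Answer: $-4406$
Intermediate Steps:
$\left(1 \left(-2\right) - 4\right) - 4400 = \left(-2 - 4\right) - 4400 = -6 - 4400 = -4406$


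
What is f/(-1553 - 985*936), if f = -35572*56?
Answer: 1992032/923513 ≈ 2.1570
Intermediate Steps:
f = -1992032
f/(-1553 - 985*936) = -1992032/(-1553 - 985*936) = -1992032/(-1553 - 921960) = -1992032/(-923513) = -1992032*(-1/923513) = 1992032/923513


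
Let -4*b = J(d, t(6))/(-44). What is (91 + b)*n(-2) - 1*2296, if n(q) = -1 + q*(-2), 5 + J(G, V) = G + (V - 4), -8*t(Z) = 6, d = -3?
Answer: -1424345/704 ≈ -2023.2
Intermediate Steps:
t(Z) = -¾ (t(Z) = -⅛*6 = -¾)
J(G, V) = -9 + G + V (J(G, V) = -5 + (G + (V - 4)) = -5 + (G + (-4 + V)) = -5 + (-4 + G + V) = -9 + G + V)
n(q) = -1 - 2*q
b = -51/704 (b = -(-9 - 3 - ¾)/(4*(-44)) = -(-51)*(-1)/(16*44) = -¼*51/176 = -51/704 ≈ -0.072443)
(91 + b)*n(-2) - 1*2296 = (91 - 51/704)*(-1 - 2*(-2)) - 1*2296 = 64013*(-1 + 4)/704 - 2296 = (64013/704)*3 - 2296 = 192039/704 - 2296 = -1424345/704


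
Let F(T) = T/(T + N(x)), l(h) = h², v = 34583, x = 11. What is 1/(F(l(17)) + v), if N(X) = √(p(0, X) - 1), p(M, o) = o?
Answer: 1444072217/49941793725643 + 289*√10/99883587451286 ≈ 2.8915e-5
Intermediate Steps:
N(X) = √(-1 + X) (N(X) = √(X - 1) = √(-1 + X))
F(T) = T/(T + √10) (F(T) = T/(T + √(-1 + 11)) = T/(T + √10))
1/(F(l(17)) + v) = 1/(17²/(17² + √10) + 34583) = 1/(289/(289 + √10) + 34583) = 1/(34583 + 289/(289 + √10))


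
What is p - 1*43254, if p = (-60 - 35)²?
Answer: -34229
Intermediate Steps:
p = 9025 (p = (-95)² = 9025)
p - 1*43254 = 9025 - 1*43254 = 9025 - 43254 = -34229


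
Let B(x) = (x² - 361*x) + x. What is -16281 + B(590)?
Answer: 119419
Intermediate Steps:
B(x) = x² - 360*x
-16281 + B(590) = -16281 + 590*(-360 + 590) = -16281 + 590*230 = -16281 + 135700 = 119419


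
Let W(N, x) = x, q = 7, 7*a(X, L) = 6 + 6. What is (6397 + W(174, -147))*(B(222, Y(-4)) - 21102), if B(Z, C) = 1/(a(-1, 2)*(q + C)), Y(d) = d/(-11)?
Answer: -64097084375/486 ≈ -1.3189e+8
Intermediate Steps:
a(X, L) = 12/7 (a(X, L) = (6 + 6)/7 = (⅐)*12 = 12/7)
Y(d) = -d/11 (Y(d) = d*(-1/11) = -d/11)
B(Z, C) = 1/(12 + 12*C/7) (B(Z, C) = 1/(12*(7 + C)/7) = 1/(12 + 12*C/7))
(6397 + W(174, -147))*(B(222, Y(-4)) - 21102) = (6397 - 147)*(7/(12*(7 - 1/11*(-4))) - 21102) = 6250*(7/(12*(7 + 4/11)) - 21102) = 6250*(7/(12*(81/11)) - 21102) = 6250*((7/12)*(11/81) - 21102) = 6250*(77/972 - 21102) = 6250*(-20511067/972) = -64097084375/486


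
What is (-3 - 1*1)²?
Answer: 16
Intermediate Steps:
(-3 - 1*1)² = (-3 - 1)² = (-4)² = 16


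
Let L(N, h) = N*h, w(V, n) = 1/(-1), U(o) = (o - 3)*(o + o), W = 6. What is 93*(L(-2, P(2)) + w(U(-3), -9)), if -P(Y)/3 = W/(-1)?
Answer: -3441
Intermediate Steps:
P(Y) = 18 (P(Y) = -18/(-1) = -18*(-1) = -3*(-6) = 18)
U(o) = 2*o*(-3 + o) (U(o) = (-3 + o)*(2*o) = 2*o*(-3 + o))
w(V, n) = -1
93*(L(-2, P(2)) + w(U(-3), -9)) = 93*(-2*18 - 1) = 93*(-36 - 1) = 93*(-37) = -3441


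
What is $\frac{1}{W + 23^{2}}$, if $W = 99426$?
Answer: $\frac{1}{99955} \approx 1.0004 \cdot 10^{-5}$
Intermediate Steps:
$\frac{1}{W + 23^{2}} = \frac{1}{99426 + 23^{2}} = \frac{1}{99426 + 529} = \frac{1}{99955}$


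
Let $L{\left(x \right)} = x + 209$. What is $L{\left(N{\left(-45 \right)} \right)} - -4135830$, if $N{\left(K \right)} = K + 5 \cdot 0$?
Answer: $4135994$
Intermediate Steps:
$N{\left(K \right)} = K$ ($N{\left(K \right)} = K + 0 = K$)
$L{\left(x \right)} = 209 + x$
$L{\left(N{\left(-45 \right)} \right)} - -4135830 = \left(209 - 45\right) - -4135830 = 164 + 4135830 = 4135994$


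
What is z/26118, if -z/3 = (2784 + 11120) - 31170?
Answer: 8633/4353 ≈ 1.9832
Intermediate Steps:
z = 51798 (z = -3*((2784 + 11120) - 31170) = -3*(13904 - 31170) = -3*(-17266) = 51798)
z/26118 = 51798/26118 = 51798*(1/26118) = 8633/4353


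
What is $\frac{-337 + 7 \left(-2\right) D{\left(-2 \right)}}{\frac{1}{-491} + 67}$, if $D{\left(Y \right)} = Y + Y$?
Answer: $- \frac{137971}{32896} \approx -4.1942$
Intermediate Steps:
$D{\left(Y \right)} = 2 Y$
$\frac{-337 + 7 \left(-2\right) D{\left(-2 \right)}}{\frac{1}{-491} + 67} = \frac{-337 + 7 \left(-2\right) 2 \left(-2\right)}{\frac{1}{-491} + 67} = \frac{-337 - -56}{- \frac{1}{491} + 67} = \frac{-337 + 56}{\frac{32896}{491}} = \left(-281\right) \frac{491}{32896} = - \frac{137971}{32896}$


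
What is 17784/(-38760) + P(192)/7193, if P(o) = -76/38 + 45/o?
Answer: -17963333/39129920 ≈ -0.45907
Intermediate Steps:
P(o) = -2 + 45/o (P(o) = -76*1/38 + 45/o = -2 + 45/o)
17784/(-38760) + P(192)/7193 = 17784/(-38760) + (-2 + 45/192)/7193 = 17784*(-1/38760) + (-2 + 45*(1/192))*(1/7193) = -39/85 + (-2 + 15/64)*(1/7193) = -39/85 - 113/64*1/7193 = -39/85 - 113/460352 = -17963333/39129920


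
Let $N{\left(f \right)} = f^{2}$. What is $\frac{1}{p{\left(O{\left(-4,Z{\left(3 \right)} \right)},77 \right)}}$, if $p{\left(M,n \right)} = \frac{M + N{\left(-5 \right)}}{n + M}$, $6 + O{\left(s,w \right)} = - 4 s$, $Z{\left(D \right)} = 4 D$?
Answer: $\frac{87}{35} \approx 2.4857$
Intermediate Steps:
$O{\left(s,w \right)} = -6 - 4 s$
$p{\left(M,n \right)} = \frac{25 + M}{M + n}$ ($p{\left(M,n \right)} = \frac{M + \left(-5\right)^{2}}{n + M} = \frac{M + 25}{M + n} = \frac{25 + M}{M + n}$)
$\frac{1}{p{\left(O{\left(-4,Z{\left(3 \right)} \right)},77 \right)}} = \frac{1}{\frac{1}{\left(-6 - -16\right) + 77} \left(25 - -10\right)} = \frac{1}{\frac{1}{\left(-6 + 16\right) + 77} \left(25 + \left(-6 + 16\right)\right)} = \frac{1}{\frac{1}{10 + 77} \left(25 + 10\right)} = \frac{1}{\frac{1}{87} \cdot 35} = \frac{1}{\frac{35}{87}} = \frac{87}{35}$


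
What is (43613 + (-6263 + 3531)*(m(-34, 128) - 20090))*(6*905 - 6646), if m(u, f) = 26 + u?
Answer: -66820840384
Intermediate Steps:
(43613 + (-6263 + 3531)*(m(-34, 128) - 20090))*(6*905 - 6646) = (43613 + (-6263 + 3531)*((26 - 34) - 20090))*(6*905 - 6646) = (43613 - 2732*(-8 - 20090))*(5430 - 6646) = (43613 - 2732*(-20098))*(-1216) = (43613 + 54907736)*(-1216) = 54951349*(-1216) = -66820840384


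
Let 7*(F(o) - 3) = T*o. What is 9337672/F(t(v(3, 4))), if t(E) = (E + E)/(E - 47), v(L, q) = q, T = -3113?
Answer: 2810639272/25807 ≈ 1.0891e+5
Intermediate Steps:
t(E) = 2*E/(-47 + E) (t(E) = (2*E)/(-47 + E) = 2*E/(-47 + E))
F(o) = 3 - 3113*o/7 (F(o) = 3 + (-3113*o)/7 = 3 - 3113*o/7)
9337672/F(t(v(3, 4))) = 9337672/(3 - 6226*4/(7*(-47 + 4))) = 9337672/(3 - 6226*4/(7*(-43))) = 9337672/(3 - 6226*4*(-1)/(7*43)) = 9337672/(3 - 3113/7*(-8/43)) = 9337672/(3 + 24904/301) = 9337672/(25807/301) = 9337672*(301/25807) = 2810639272/25807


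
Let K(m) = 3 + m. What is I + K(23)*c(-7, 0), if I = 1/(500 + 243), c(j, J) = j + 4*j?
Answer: -676129/743 ≈ -910.00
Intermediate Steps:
c(j, J) = 5*j
I = 1/743 ≈ 0.0013459
I + K(23)*c(-7, 0) = 1/743 + (3 + 23)*(5*(-7)) = 1/743 + 26*(-35) = 1/743 - 910 = -676129/743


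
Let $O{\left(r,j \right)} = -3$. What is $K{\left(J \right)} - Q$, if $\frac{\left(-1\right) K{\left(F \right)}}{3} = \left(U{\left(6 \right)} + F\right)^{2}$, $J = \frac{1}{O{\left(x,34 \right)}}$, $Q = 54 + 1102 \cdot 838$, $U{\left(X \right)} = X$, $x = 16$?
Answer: $- \frac{2770879}{3} \approx -9.2363 \cdot 10^{5}$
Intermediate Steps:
$Q = 923530$ ($Q = 54 + 923476 = 923530$)
$J = - \frac{1}{3}$ ($J = \frac{1}{-3} = - \frac{1}{3} \approx -0.33333$)
$K{\left(F \right)} = - 3 \left(6 + F\right)^{2}$
$K{\left(J \right)} - Q = - 3 \left(6 - \frac{1}{3}\right)^{2} - 923530 = - 3 \left(\frac{17}{3}\right)^{2} - 923530 = \left(-3\right) \frac{289}{9} - 923530 = - \frac{289}{3} - 923530 = - \frac{2770879}{3}$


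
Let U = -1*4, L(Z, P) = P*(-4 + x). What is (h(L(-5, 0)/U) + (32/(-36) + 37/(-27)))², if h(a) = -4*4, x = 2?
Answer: 243049/729 ≈ 333.40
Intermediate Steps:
L(Z, P) = -2*P (L(Z, P) = P*(-4 + 2) = P*(-2) = -2*P)
U = -4
h(a) = -16
(h(L(-5, 0)/U) + (32/(-36) + 37/(-27)))² = (-16 + (32/(-36) + 37/(-27)))² = (-16 + (32*(-1/36) + 37*(-1/27)))² = (-16 + (-8/9 - 37/27))² = (-16 - 61/27)² = (-493/27)² = 243049/729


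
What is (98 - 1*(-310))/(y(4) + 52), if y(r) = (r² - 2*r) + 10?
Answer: 204/35 ≈ 5.8286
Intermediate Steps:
y(r) = 10 + r² - 2*r
(98 - 1*(-310))/(y(4) + 52) = (98 - 1*(-310))/((10 + 4² - 2*4) + 52) = (98 + 310)/((10 + 16 - 8) + 52) = 408/(18 + 52) = 408/70 = 408*(1/70) = 204/35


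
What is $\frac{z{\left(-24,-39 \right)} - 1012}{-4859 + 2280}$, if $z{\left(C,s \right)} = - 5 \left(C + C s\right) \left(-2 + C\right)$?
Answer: $- \frac{117548}{2579} \approx -45.579$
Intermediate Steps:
$z{\left(C,s \right)} = \left(-2 + C\right) \left(- 5 C - 5 C s\right)$ ($z{\left(C,s \right)} = \left(- 5 C - 5 C s\right) \left(-2 + C\right) = \left(-2 + C\right) \left(- 5 C - 5 C s\right)$)
$\frac{z{\left(-24,-39 \right)} - 1012}{-4859 + 2280} = \frac{5 \left(-24\right) \left(2 - -24 + 2 \left(-39\right) - \left(-24\right) \left(-39\right)\right) - 1012}{-4859 + 2280} = \frac{5 \left(-24\right) \left(2 + 24 - 78 - 936\right) - 1012}{-2579} = \left(5 \left(-24\right) \left(-988\right) - 1012\right) \left(- \frac{1}{2579}\right) = \left(118560 - 1012\right) \left(- \frac{1}{2579}\right) = 117548 \left(- \frac{1}{2579}\right) = - \frac{117548}{2579}$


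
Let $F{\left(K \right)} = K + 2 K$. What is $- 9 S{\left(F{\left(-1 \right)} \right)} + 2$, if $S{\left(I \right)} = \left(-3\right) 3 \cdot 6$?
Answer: $488$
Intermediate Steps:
$F{\left(K \right)} = 3 K$
$S{\left(I \right)} = -54$ ($S{\left(I \right)} = \left(-9\right) 6 = -54$)
$- 9 S{\left(F{\left(-1 \right)} \right)} + 2 = \left(-9\right) \left(-54\right) + 2 = 486 + 2 = 488$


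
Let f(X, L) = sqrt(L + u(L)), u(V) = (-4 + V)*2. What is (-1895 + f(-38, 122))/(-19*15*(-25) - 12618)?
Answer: 1895/5493 - sqrt(358)/5493 ≈ 0.34154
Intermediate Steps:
u(V) = -8 + 2*V
f(X, L) = sqrt(-8 + 3*L) (f(X, L) = sqrt(L + (-8 + 2*L)) = sqrt(-8 + 3*L))
(-1895 + f(-38, 122))/(-19*15*(-25) - 12618) = (-1895 + sqrt(-8 + 3*122))/(-19*15*(-25) - 12618) = (-1895 + sqrt(-8 + 366))/(-285*(-25) - 12618) = (-1895 + sqrt(358))/(7125 - 12618) = (-1895 + sqrt(358))/(-5493) = (-1895 + sqrt(358))*(-1/5493) = 1895/5493 - sqrt(358)/5493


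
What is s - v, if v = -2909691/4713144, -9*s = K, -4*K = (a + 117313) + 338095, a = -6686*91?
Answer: -6676769627/1571048 ≈ -4249.9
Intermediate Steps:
a = -608426
K = 76509/2 (K = -((-608426 + 117313) + 338095)/4 = -(-491113 + 338095)/4 = -¼*(-153018) = 76509/2 ≈ 38255.)
s = -8501/2 (s = -⅑*76509/2 = -8501/2 ≈ -4250.5)
v = -969897/1571048 (v = -2909691*1/4713144 = -969897/1571048 ≈ -0.61736)
s - v = -8501/2 - 1*(-969897/1571048) = -8501/2 + 969897/1571048 = -6676769627/1571048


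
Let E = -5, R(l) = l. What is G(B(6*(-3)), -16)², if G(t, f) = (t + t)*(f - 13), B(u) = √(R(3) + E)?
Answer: -6728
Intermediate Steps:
B(u) = I*√2 (B(u) = √(3 - 5) = √(-2) = I*√2)
G(t, f) = 2*t*(-13 + f) (G(t, f) = (2*t)*(-13 + f) = 2*t*(-13 + f))
G(B(6*(-3)), -16)² = (2*(I*√2)*(-13 - 16))² = (2*(I*√2)*(-29))² = (-58*I*√2)² = -6728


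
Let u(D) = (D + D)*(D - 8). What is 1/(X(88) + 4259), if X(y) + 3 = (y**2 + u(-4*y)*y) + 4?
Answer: 1/22314724 ≈ 4.4813e-8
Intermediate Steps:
u(D) = 2*D*(-8 + D) (u(D) = (2*D)*(-8 + D) = 2*D*(-8 + D))
X(y) = 1 + y**2 - 8*y**2*(-8 - 4*y) (X(y) = -3 + ((y**2 + (2*(-4*y)*(-8 - 4*y))*y) + 4) = -3 + ((y**2 + (-8*y*(-8 - 4*y))*y) + 4) = -3 + ((y**2 - 8*y**2*(-8 - 4*y)) + 4) = -3 + (4 + y**2 - 8*y**2*(-8 - 4*y)) = 1 + y**2 - 8*y**2*(-8 - 4*y))
1/(X(88) + 4259) = 1/((1 + 32*88**3 + 65*88**2) + 4259) = 1/((1 + 32*681472 + 65*7744) + 4259) = 1/((1 + 21807104 + 503360) + 4259) = 1/(22310465 + 4259) = 1/22314724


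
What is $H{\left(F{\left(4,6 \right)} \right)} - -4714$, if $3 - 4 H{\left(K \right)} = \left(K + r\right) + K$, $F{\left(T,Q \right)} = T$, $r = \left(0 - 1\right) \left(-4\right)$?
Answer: $\frac{18847}{4} \approx 4711.8$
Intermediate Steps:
$r = 4$ ($r = \left(-1\right) \left(-4\right) = 4$)
$H{\left(K \right)} = - \frac{1}{4} - \frac{K}{2}$ ($H{\left(K \right)} = \frac{3}{4} - \frac{\left(K + 4\right) + K}{4} = \frac{3}{4} - \frac{\left(4 + K\right) + K}{4} = \frac{3}{4} - \frac{4 + 2 K}{4} = \frac{3}{4} - \left(1 + \frac{K}{2}\right) = - \frac{1}{4} - \frac{K}{2}$)
$H{\left(F{\left(4,6 \right)} \right)} - -4714 = \left(- \frac{1}{4} - 2\right) - -4714 = \left(- \frac{1}{4} - 2\right) + 4714 = - \frac{9}{4} + 4714 = \frac{18847}{4}$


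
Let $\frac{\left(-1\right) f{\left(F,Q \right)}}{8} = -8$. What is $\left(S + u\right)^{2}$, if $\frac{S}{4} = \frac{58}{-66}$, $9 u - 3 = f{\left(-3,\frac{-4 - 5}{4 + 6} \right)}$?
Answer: $\frac{151321}{9801} \approx 15.439$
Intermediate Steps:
$f{\left(F,Q \right)} = 64$ ($f{\left(F,Q \right)} = \left(-8\right) \left(-8\right) = 64$)
$u = \frac{67}{9}$ ($u = \frac{1}{3} + \frac{1}{9} \cdot 64 = \frac{1}{3} + \frac{64}{9} = \frac{67}{9} \approx 7.4444$)
$S = - \frac{116}{33}$ ($S = 4 \frac{58}{-66} = 4 \cdot 58 \left(- \frac{1}{66}\right) = 4 \left(- \frac{29}{33}\right) = - \frac{116}{33} \approx -3.5152$)
$\left(S + u\right)^{2} = \left(- \frac{116}{33} + \frac{67}{9}\right)^{2} = \left(\frac{389}{99}\right)^{2} = \frac{151321}{9801}$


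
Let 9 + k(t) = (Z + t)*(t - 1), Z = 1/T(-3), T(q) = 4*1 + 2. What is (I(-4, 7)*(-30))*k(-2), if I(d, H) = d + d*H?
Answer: -3360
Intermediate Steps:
T(q) = 6 (T(q) = 4 + 2 = 6)
Z = ⅙ (Z = 1/6 = ⅙ ≈ 0.16667)
I(d, H) = d + H*d
k(t) = -9 + (-1 + t)*(⅙ + t) (k(t) = -9 + (⅙ + t)*(t - 1) = -9 + (⅙ + t)*(-1 + t) = -9 + (-1 + t)*(⅙ + t))
(I(-4, 7)*(-30))*k(-2) = (-4*(1 + 7)*(-30))*(-55/6 + (-2)² - ⅚*(-2)) = (-4*8*(-30))*(-55/6 + 4 + 5/3) = -32*(-30)*(-7/2) = 960*(-7/2) = -3360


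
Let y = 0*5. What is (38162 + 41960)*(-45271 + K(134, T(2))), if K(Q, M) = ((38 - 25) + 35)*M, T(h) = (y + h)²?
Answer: -3611819638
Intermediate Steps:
y = 0
T(h) = h² (T(h) = (0 + h)² = h²)
K(Q, M) = 48*M (K(Q, M) = (13 + 35)*M = 48*M)
(38162 + 41960)*(-45271 + K(134, T(2))) = (38162 + 41960)*(-45271 + 48*2²) = 80122*(-45271 + 48*4) = 80122*(-45271 + 192) = 80122*(-45079) = -3611819638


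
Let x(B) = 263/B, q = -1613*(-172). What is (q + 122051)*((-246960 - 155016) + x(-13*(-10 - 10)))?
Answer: -41751783376039/260 ≈ -1.6058e+11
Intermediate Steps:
q = 277436
(q + 122051)*((-246960 - 155016) + x(-13*(-10 - 10))) = (277436 + 122051)*((-246960 - 155016) + 263/((-13*(-10 - 10)))) = 399487*(-401976 + 263/((-13*(-20)))) = 399487*(-401976 + 263/260) = 399487*(-104513497/260) = -41751783376039/260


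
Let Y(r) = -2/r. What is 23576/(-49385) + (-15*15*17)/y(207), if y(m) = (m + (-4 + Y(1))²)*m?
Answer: -21822127/39430395 ≈ -0.55343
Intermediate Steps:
y(m) = m*(36 + m) (y(m) = (m + (-4 - 2/1)²)*m = (m + (-4 - 2*1)²)*m = (m + (-4 - 2)²)*m = (m + (-6)²)*m = (m + 36)*m = (36 + m)*m = m*(36 + m))
23576/(-49385) + (-15*15*17)/y(207) = 23576/(-49385) + (-15*15*17)/((207*(36 + 207))) = 23576*(-1/49385) + (-225*17)/((207*243)) = -3368/7055 - 3825/50301 = -3368/7055 - 3825*1/50301 = -3368/7055 - 425/5589 = -21822127/39430395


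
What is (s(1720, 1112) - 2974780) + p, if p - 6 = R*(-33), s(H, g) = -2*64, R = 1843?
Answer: -3035721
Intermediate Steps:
s(H, g) = -128
p = -60813 (p = 6 + 1843*(-33) = 6 - 60819 = -60813)
(s(1720, 1112) - 2974780) + p = (-128 - 2974780) - 60813 = -2974908 - 60813 = -3035721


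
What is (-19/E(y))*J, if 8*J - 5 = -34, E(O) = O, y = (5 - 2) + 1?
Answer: 551/32 ≈ 17.219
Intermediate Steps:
y = 4 (y = 3 + 1 = 4)
J = -29/8 (J = 5/8 + (1/8)*(-34) = 5/8 - 17/4 = -29/8 ≈ -3.6250)
(-19/E(y))*J = (-19/4)*(-29/8) = ((1/4)*(-19))*(-29/8) = -19/4*(-29/8) = 551/32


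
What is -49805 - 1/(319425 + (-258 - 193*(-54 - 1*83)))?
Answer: -17213006441/345608 ≈ -49805.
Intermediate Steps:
-49805 - 1/(319425 + (-258 - 193*(-54 - 1*83))) = -49805 - 1/(319425 + (-258 - 193*(-54 - 83))) = -49805 - 1/(319425 + (-258 - 193*(-137))) = -49805 - 1/(319425 + (-258 + 26441)) = -49805 - 1/(319425 + 26183) = -49805 - 1/345608 = -17213006441/345608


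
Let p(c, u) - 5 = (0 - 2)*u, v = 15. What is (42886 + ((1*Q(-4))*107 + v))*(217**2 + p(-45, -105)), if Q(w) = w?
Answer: 2009142792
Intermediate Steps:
p(c, u) = 5 - 2*u (p(c, u) = 5 + (0 - 2)*u = 5 - 2*u)
(42886 + ((1*Q(-4))*107 + v))*(217**2 + p(-45, -105)) = (42886 + ((1*(-4))*107 + 15))*(217**2 + (5 - 2*(-105))) = (42886 + (-4*107 + 15))*(47089 + (5 + 210)) = (42886 + (-428 + 15))*(47089 + 215) = (42886 - 413)*47304 = 42473*47304 = 2009142792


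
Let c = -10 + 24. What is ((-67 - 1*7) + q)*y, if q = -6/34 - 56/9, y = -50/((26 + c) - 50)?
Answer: -61505/153 ≈ -401.99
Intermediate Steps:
c = 14
y = 5 (y = -50/((26 + 14) - 50) = -50/(40 - 50) = -50/(-10) = -50*(-⅒) = 5)
q = -979/153 (q = -6*1/34 - 56*⅑ = -3/17 - 56/9 = -979/153 ≈ -6.3987)
((-67 - 1*7) + q)*y = ((-67 - 1*7) - 979/153)*5 = ((-67 - 7) - 979/153)*5 = (-74 - 979/153)*5 = -12301/153*5 = -61505/153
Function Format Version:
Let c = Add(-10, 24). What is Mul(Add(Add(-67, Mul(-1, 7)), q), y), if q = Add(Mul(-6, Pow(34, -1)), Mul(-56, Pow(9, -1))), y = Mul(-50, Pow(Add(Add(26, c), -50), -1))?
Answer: Rational(-61505, 153) ≈ -401.99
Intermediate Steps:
c = 14
y = 5 (y = Mul(-50, Pow(Add(Add(26, 14), -50), -1)) = Mul(-50, Pow(Add(40, -50), -1)) = Mul(-50, Pow(-10, -1)) = Mul(-50, Rational(-1, 10)) = 5)
q = Rational(-979, 153) (q = Add(Mul(-6, Rational(1, 34)), Mul(-56, Rational(1, 9))) = Add(Rational(-3, 17), Rational(-56, 9)) = Rational(-979, 153) ≈ -6.3987)
Mul(Add(Add(-67, Mul(-1, 7)), q), y) = Mul(Add(Add(-67, Mul(-1, 7)), Rational(-979, 153)), 5) = Mul(Add(Add(-67, -7), Rational(-979, 153)), 5) = Mul(Add(-74, Rational(-979, 153)), 5) = Mul(Rational(-12301, 153), 5) = Rational(-61505, 153)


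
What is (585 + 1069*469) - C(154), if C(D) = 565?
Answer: 501381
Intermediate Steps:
(585 + 1069*469) - C(154) = (585 + 1069*469) - 1*565 = (585 + 501361) - 565 = 501946 - 565 = 501381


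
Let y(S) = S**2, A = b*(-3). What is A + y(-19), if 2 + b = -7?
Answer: 388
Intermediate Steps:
b = -9 (b = -2 - 7 = -9)
A = 27 (A = -9*(-3) = 27)
A + y(-19) = 27 + (-19)**2 = 27 + 361 = 388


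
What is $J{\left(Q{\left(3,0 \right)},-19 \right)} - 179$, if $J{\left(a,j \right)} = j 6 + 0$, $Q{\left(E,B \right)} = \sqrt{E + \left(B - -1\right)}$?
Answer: $-293$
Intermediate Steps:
$Q{\left(E,B \right)} = \sqrt{1 + B + E}$ ($Q{\left(E,B \right)} = \sqrt{E + \left(B + 1\right)} = \sqrt{E + \left(1 + B\right)} = \sqrt{1 + B + E}$)
$J{\left(a,j \right)} = 6 j$ ($J{\left(a,j \right)} = 6 j + 0 = 6 j$)
$J{\left(Q{\left(3,0 \right)},-19 \right)} - 179 = 6 \left(-19\right) - 179 = -114 - 179 = -293$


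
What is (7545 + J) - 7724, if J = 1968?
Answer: 1789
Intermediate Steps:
(7545 + J) - 7724 = (7545 + 1968) - 7724 = 9513 - 7724 = 1789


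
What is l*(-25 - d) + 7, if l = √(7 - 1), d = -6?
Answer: 7 - 19*√6 ≈ -39.540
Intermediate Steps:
l = √6 ≈ 2.4495
l*(-25 - d) + 7 = √6*(-25 - 1*(-6)) + 7 = √6*(-25 + 6) + 7 = √6*(-19) + 7 = -19*√6 + 7 = 7 - 19*√6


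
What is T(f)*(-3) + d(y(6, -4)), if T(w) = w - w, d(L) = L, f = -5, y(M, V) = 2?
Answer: 2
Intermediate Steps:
T(w) = 0
T(f)*(-3) + d(y(6, -4)) = 0*(-3) + 2 = 0 + 2 = 2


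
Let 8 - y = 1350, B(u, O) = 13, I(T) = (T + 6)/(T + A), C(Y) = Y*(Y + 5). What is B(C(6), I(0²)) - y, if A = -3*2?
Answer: 1355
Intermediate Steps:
A = -6
C(Y) = Y*(5 + Y)
I(T) = (6 + T)/(-6 + T) (I(T) = (T + 6)/(T - 6) = (6 + T)/(-6 + T))
y = -1342 (y = 8 - 1*1350 = 8 - 1350 = -1342)
B(C(6), I(0²)) - y = 13 - 1*(-1342) = 13 + 1342 = 1355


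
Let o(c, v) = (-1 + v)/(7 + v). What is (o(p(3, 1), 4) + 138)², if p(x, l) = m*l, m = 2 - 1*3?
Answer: 2313441/121 ≈ 19119.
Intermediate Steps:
m = -1 (m = 2 - 3 = -1)
p(x, l) = -l
o(c, v) = (-1 + v)/(7 + v)
(o(p(3, 1), 4) + 138)² = ((-1 + 4)/(7 + 4) + 138)² = (3/11 + 138)² = (1521/11)² = 2313441/121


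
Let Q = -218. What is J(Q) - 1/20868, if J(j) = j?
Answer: -4549225/20868 ≈ -218.00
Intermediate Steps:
J(Q) - 1/20868 = -218 - 1/20868 = -4549225/20868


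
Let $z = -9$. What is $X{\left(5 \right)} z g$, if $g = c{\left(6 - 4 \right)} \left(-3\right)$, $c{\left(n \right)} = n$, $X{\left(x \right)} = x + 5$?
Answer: $540$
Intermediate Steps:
$X{\left(x \right)} = 5 + x$
$g = -6$ ($g = \left(6 - 4\right) \left(-3\right) = 2 \left(-3\right) = -6$)
$X{\left(5 \right)} z g = \left(5 + 5\right) \left(-9\right) \left(-6\right) = 10 \left(-9\right) \left(-6\right) = \left(-90\right) \left(-6\right) = 540$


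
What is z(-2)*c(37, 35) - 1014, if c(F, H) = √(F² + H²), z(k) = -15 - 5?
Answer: -1014 - 20*√2594 ≈ -2032.6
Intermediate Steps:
z(k) = -20
z(-2)*c(37, 35) - 1014 = -20*√(37² + 35²) - 1014 = -20*√(1369 + 1225) - 1014 = -20*√2594 - 1014 = -1014 - 20*√2594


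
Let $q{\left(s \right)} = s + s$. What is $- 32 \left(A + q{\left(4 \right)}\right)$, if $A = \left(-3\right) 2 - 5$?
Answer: $96$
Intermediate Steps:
$q{\left(s \right)} = 2 s$
$A = -11$ ($A = -6 - 5 = -11$)
$- 32 \left(A + q{\left(4 \right)}\right) = - 32 \left(-11 + 2 \cdot 4\right) = - 32 \left(-11 + 8\right) = \left(-32\right) \left(-3\right) = 96$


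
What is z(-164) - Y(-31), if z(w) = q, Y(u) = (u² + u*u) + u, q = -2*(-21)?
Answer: -1849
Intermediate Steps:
q = 42
Y(u) = u + 2*u² (Y(u) = (u² + u²) + u = 2*u² + u = u + 2*u²)
z(w) = 42
z(-164) - Y(-31) = 42 - (-31)*(1 + 2*(-31)) = 42 - (-31)*(1 - 62) = 42 - (-31)*(-61) = 42 - 1*1891 = 42 - 1891 = -1849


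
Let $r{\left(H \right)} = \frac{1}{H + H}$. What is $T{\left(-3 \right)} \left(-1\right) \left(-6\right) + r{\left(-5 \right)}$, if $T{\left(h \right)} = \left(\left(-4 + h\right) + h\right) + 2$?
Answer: $- \frac{481}{10} \approx -48.1$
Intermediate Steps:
$T{\left(h \right)} = -2 + 2 h$ ($T{\left(h \right)} = \left(-4 + 2 h\right) + 2 = -2 + 2 h$)
$r{\left(H \right)} = \frac{1}{2 H}$
$T{\left(-3 \right)} \left(-1\right) \left(-6\right) + r{\left(-5 \right)} = \left(-2 + 2 \left(-3\right)\right) \left(-1\right) \left(-6\right) + \frac{1}{2 \left(-5\right)} = \left(-2 - 6\right) \left(-1\right) \left(-6\right) + \frac{1}{2} \left(- \frac{1}{5}\right) = \left(-8\right) \left(-1\right) \left(-6\right) - \frac{1}{10} = 8 \left(-6\right) - \frac{1}{10} = -48 - \frac{1}{10} = - \frac{481}{10}$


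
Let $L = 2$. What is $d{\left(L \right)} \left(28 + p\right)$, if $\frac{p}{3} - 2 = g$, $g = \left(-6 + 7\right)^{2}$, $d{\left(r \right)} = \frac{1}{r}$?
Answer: $\frac{37}{2} \approx 18.5$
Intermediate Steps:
$g = 1$ ($g = 1^{2} = 1$)
$p = 9$ ($p = 6 + 3 \cdot 1 = 6 + 3 = 9$)
$d{\left(L \right)} \left(28 + p\right) = \frac{28 + 9}{2} = \frac{1}{2} \cdot 37 = \frac{37}{2}$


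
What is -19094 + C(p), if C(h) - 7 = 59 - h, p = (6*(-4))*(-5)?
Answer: -19148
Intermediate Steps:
p = 120 (p = -24*(-5) = 120)
C(h) = 66 - h (C(h) = 7 + (59 - h) = 66 - h)
-19094 + C(p) = -19094 + (66 - 1*120) = -19094 + (66 - 120) = -19094 - 54 = -19148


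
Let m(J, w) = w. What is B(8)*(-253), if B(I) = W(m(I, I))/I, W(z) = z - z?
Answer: 0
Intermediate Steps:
W(z) = 0
B(I) = 0 (B(I) = 0/I = 0)
B(8)*(-253) = 0*(-253) = 0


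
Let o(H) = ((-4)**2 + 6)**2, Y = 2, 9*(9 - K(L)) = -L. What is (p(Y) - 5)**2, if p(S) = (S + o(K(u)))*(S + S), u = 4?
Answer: 3759721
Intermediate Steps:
K(L) = 9 + L/9 (K(L) = 9 - (-1)*L/9 = 9 + L/9)
o(H) = 484 (o(H) = (16 + 6)**2 = 22**2 = 484)
p(S) = 2*S*(484 + S) (p(S) = (S + 484)*(S + S) = (484 + S)*(2*S) = 2*S*(484 + S))
(p(Y) - 5)**2 = (2*2*(484 + 2) - 5)**2 = (2*2*486 - 5)**2 = (1944 - 5)**2 = 1939**2 = 3759721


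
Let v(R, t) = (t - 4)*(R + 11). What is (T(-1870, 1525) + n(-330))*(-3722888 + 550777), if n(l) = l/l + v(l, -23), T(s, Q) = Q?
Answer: -32162033429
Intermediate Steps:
v(R, t) = (-4 + t)*(11 + R)
n(l) = -296 - 27*l (n(l) = l/l + (-44 - 4*l + 11*(-23) + l*(-23)) = 1 + (-44 - 4*l - 253 - 23*l) = 1 + (-297 - 27*l) = -296 - 27*l)
(T(-1870, 1525) + n(-330))*(-3722888 + 550777) = (1525 + (-296 - 27*(-330)))*(-3722888 + 550777) = (1525 + (-296 + 8910))*(-3172111) = (1525 + 8614)*(-3172111) = 10139*(-3172111) = -32162033429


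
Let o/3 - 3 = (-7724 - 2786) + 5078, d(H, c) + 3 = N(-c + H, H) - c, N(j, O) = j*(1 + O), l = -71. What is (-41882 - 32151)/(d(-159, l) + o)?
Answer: 74033/2315 ≈ 31.980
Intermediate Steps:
d(H, c) = -3 - c + (1 + H)*(H - c) (d(H, c) = -3 + ((-c + H)*(1 + H) - c) = -3 + ((H - c)*(1 + H) - c) = -3 + ((1 + H)*(H - c) - c) = -3 + (-c + (1 + H)*(H - c)) = -3 - c + (1 + H)*(H - c))
o = -16287 (o = 9 + 3*((-7724 - 2786) + 5078) = 9 + 3*(-10510 + 5078) = 9 + 3*(-5432) = 9 - 16296 = -16287)
(-41882 - 32151)/(d(-159, l) + o) = (-41882 - 32151)/((-3 - 1*(-71) + (1 - 159)*(-159 - 1*(-71))) - 16287) = -74033/((-3 + 71 - 158*(-159 + 71)) - 16287) = -74033/((-3 + 71 - 158*(-88)) - 16287) = -74033/((-3 + 71 + 13904) - 16287) = -74033/(13972 - 16287) = -74033/(-2315) = -74033*(-1/2315) = 74033/2315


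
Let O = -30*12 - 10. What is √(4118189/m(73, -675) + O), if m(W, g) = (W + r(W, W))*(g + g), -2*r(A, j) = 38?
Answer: I*√31091189/270 ≈ 20.652*I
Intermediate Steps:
r(A, j) = -19 (r(A, j) = -½*38 = -19)
m(W, g) = 2*g*(-19 + W) (m(W, g) = (W - 19)*(g + g) = (-19 + W)*(2*g) = 2*g*(-19 + W))
O = -370 (O = -360 - 10 = -370)
√(4118189/m(73, -675) + O) = √(4118189/((2*(-675)*(-19 + 73))) - 370) = √(4118189/((2*(-675)*54)) - 370) = √(4118189/(-72900) - 370) = √(4118189*(-1/72900) - 370) = √(-4118189/72900 - 370) = √(-31091189/72900) = I*√31091189/270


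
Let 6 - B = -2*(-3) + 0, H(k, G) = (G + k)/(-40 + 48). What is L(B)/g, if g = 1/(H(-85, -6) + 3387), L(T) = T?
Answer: 0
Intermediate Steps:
H(k, G) = G/8 + k/8 (H(k, G) = (G + k)/8 = (G + k)*(1/8) = G/8 + k/8)
B = 0 (B = 6 - (-2*(-3) + 0) = 6 - (6 + 0) = 6 - 1*6 = 6 - 6 = 0)
g = 8/27005 (g = 1/(((1/8)*(-6) + (1/8)*(-85)) + 3387) = 1/((-3/4 - 85/8) + 3387) = 1/(-91/8 + 3387) = 1/(27005/8) = 8/27005 ≈ 0.00029624)
L(B)/g = 0/(8/27005) = 0*(27005/8) = 0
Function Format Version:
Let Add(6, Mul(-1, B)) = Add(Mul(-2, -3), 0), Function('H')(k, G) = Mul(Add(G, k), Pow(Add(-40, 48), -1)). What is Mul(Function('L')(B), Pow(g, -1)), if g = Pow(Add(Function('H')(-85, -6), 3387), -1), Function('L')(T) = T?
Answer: 0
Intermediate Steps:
Function('H')(k, G) = Add(Mul(Rational(1, 8), G), Mul(Rational(1, 8), k)) (Function('H')(k, G) = Mul(Add(G, k), Pow(8, -1)) = Mul(Add(G, k), Rational(1, 8)) = Add(Mul(Rational(1, 8), G), Mul(Rational(1, 8), k)))
B = 0 (B = Add(6, Mul(-1, Add(Mul(-2, -3), 0))) = Add(6, Mul(-1, Add(6, 0))) = Add(6, Mul(-1, 6)) = Add(6, -6) = 0)
g = Rational(8, 27005) (g = Pow(Add(Add(Mul(Rational(1, 8), -6), Mul(Rational(1, 8), -85)), 3387), -1) = Pow(Add(Add(Rational(-3, 4), Rational(-85, 8)), 3387), -1) = Pow(Add(Rational(-91, 8), 3387), -1) = Pow(Rational(27005, 8), -1) = Rational(8, 27005) ≈ 0.00029624)
Mul(Function('L')(B), Pow(g, -1)) = Mul(0, Pow(Rational(8, 27005), -1)) = Mul(0, Rational(27005, 8)) = 0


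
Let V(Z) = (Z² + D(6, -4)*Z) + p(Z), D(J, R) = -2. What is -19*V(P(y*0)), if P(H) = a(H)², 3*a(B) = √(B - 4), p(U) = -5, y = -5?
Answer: 6023/81 ≈ 74.358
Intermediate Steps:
a(B) = √(-4 + B)/3 (a(B) = √(B - 4)/3 = √(-4 + B)/3)
P(H) = -4/9 + H/9 (P(H) = (√(-4 + H)/3)² = -4/9 + H/9)
V(Z) = -5 + Z² - 2*Z (V(Z) = (Z² - 2*Z) - 5 = -5 + Z² - 2*Z)
-19*V(P(y*0)) = -19*(-5 + (-4/9 + (-5*0)/9)² - 2*(-4/9 + (-5*0)/9)) = -19*(-5 + (-4/9 + (⅑)*0)² - 2*(-4/9 + (⅑)*0)) = -19*(-5 + (-4/9 + 0)² - 2*(-4/9 + 0)) = -19*(-5 + (-4/9)² - 2*(-4/9)) = -19*(-5 + 16/81 + 8/9) = -19*(-317/81) = 6023/81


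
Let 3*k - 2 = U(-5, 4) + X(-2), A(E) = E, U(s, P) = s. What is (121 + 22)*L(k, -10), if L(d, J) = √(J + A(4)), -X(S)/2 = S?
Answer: 143*I*√6 ≈ 350.28*I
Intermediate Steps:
X(S) = -2*S
k = ⅓ (k = ⅔ + (-5 - 2*(-2))/3 = ⅔ + (-5 + 4)/3 = ⅔ + (⅓)*(-1) = ⅔ - ⅓ = ⅓ ≈ 0.33333)
L(d, J) = √(4 + J) (L(d, J) = √(J + 4) = √(4 + J))
(121 + 22)*L(k, -10) = (121 + 22)*√(4 - 10) = 143*√(-6) = 143*(I*√6) = 143*I*√6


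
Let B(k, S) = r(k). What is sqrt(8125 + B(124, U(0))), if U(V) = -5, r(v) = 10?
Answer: sqrt(8135) ≈ 90.194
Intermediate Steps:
B(k, S) = 10
sqrt(8125 + B(124, U(0))) = sqrt(8125 + 10) = sqrt(8135)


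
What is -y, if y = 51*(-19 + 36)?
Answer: -867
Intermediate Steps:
y = 867 (y = 51*17 = 867)
-y = -1*867 = -867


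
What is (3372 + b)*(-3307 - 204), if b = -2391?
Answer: -3444291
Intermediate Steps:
(3372 + b)*(-3307 - 204) = (3372 - 2391)*(-3307 - 204) = 981*(-3511) = -3444291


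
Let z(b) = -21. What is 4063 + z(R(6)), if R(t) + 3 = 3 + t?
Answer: 4042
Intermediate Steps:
R(t) = t (R(t) = -3 + (3 + t) = t)
4063 + z(R(6)) = 4063 - 21 = 4042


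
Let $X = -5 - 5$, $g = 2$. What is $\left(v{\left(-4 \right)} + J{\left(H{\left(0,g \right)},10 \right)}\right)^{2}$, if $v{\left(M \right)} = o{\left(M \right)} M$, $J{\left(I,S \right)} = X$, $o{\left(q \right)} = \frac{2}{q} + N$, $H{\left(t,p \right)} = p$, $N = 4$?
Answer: $576$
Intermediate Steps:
$o{\left(q \right)} = 4 + \frac{2}{q}$ ($o{\left(q \right)} = \frac{2}{q} + 4 = 4 + \frac{2}{q}$)
$X = -10$
$J{\left(I,S \right)} = -10$
$v{\left(M \right)} = M \left(4 + \frac{2}{M}\right)$ ($v{\left(M \right)} = \left(4 + \frac{2}{M}\right) M = M \left(4 + \frac{2}{M}\right)$)
$\left(v{\left(-4 \right)} + J{\left(H{\left(0,g \right)},10 \right)}\right)^{2} = \left(\left(2 + 4 \left(-4\right)\right) - 10\right)^{2} = \left(\left(2 - 16\right) - 10\right)^{2} = \left(-14 - 10\right)^{2} = \left(-24\right)^{2} = 576$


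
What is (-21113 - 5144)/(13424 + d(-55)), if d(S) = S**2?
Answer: -26257/16449 ≈ -1.5963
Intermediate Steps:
(-21113 - 5144)/(13424 + d(-55)) = (-21113 - 5144)/(13424 + (-55)**2) = -26257/(13424 + 3025) = -26257/16449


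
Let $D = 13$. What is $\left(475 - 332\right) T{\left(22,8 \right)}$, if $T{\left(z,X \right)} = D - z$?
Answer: $-1287$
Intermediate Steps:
$T{\left(z,X \right)} = 13 - z$
$\left(475 - 332\right) T{\left(22,8 \right)} = \left(475 - 332\right) \left(13 - 22\right) = 143 \left(13 - 22\right) = 143 \left(-9\right) = -1287$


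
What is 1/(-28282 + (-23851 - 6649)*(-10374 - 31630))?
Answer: 1/1281093718 ≈ 7.8058e-10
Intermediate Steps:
1/(-28282 + (-23851 - 6649)*(-10374 - 31630)) = 1/(-28282 - 30500*(-42004)) = 1/(-28282 + 1281122000) = 1/1281093718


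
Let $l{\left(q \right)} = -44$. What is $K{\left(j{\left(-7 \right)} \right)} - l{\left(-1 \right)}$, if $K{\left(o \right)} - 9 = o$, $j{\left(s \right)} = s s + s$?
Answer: $95$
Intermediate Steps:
$j{\left(s \right)} = s + s^{2}$ ($j{\left(s \right)} = s^{2} + s = s + s^{2}$)
$K{\left(o \right)} = 9 + o$
$K{\left(j{\left(-7 \right)} \right)} - l{\left(-1 \right)} = \left(9 - 7 \left(1 - 7\right)\right) - -44 = \left(9 - -42\right) + 44 = \left(9 + 42\right) + 44 = 51 + 44 = 95$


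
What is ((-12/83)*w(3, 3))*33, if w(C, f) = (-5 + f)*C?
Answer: 2376/83 ≈ 28.626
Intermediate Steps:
w(C, f) = C*(-5 + f)
((-12/83)*w(3, 3))*33 = ((-12/83)*(3*(-5 + 3)))*33 = ((-12*1/83)*(3*(-2)))*33 = -12/83*(-6)*33 = (72/83)*33 = 2376/83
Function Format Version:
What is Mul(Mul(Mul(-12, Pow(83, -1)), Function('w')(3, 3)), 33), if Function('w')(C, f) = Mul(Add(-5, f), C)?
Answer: Rational(2376, 83) ≈ 28.626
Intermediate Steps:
Function('w')(C, f) = Mul(C, Add(-5, f))
Mul(Mul(Mul(-12, Pow(83, -1)), Function('w')(3, 3)), 33) = Mul(Mul(Mul(-12, Pow(83, -1)), Mul(3, Add(-5, 3))), 33) = Mul(Mul(Mul(-12, Rational(1, 83)), Mul(3, -2)), 33) = Mul(Mul(Rational(-12, 83), -6), 33) = Mul(Rational(72, 83), 33) = Rational(2376, 83)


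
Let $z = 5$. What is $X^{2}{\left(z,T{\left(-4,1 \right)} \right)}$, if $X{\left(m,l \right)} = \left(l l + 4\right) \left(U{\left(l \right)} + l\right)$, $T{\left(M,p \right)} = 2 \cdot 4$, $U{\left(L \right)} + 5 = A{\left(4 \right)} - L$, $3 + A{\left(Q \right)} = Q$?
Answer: $73984$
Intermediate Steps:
$A{\left(Q \right)} = -3 + Q$
$U{\left(L \right)} = -4 - L$ ($U{\left(L \right)} = -5 - \left(-1 + L\right) = -4 - L$)
$T{\left(M,p \right)} = 8$
$X{\left(m,l \right)} = -16 - 4 l^{2}$ ($X{\left(m,l \right)} = \left(l l + 4\right) \left(\left(-4 - l\right) + l\right) = \left(l^{2} + 4\right) \left(-4\right) = \left(4 + l^{2}\right) \left(-4\right) = -16 - 4 l^{2}$)
$X^{2}{\left(z,T{\left(-4,1 \right)} \right)} = \left(-16 - 4 \cdot 8^{2}\right)^{2} = \left(-16 - 256\right)^{2} = \left(-272\right)^{2} = 73984$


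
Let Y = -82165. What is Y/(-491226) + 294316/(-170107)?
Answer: -6873622619/4397946378 ≈ -1.5629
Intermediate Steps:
Y/(-491226) + 294316/(-170107) = -82165/(-491226) + 294316/(-170107) = -82165*(-1/491226) + 294316*(-1/170107) = 82165/491226 - 294316/170107 = -6873622619/4397946378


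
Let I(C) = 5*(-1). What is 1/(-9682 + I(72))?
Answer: -1/9687 ≈ -0.00010323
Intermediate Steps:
I(C) = -5
1/(-9682 + I(72)) = 1/(-9682 - 5) = 1/(-9687) = -1/9687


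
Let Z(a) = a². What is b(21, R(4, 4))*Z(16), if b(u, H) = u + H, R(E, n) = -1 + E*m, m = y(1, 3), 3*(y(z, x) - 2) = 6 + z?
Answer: 28672/3 ≈ 9557.3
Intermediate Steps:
y(z, x) = 4 + z/3 (y(z, x) = 2 + (6 + z)/3 = 2 + (2 + z/3) = 4 + z/3)
m = 13/3 (m = 4 + (⅓)*1 = 4 + ⅓ = 13/3 ≈ 4.3333)
R(E, n) = -1 + 13*E/3 (R(E, n) = -1 + E*(13/3) = -1 + 13*E/3)
b(u, H) = H + u
b(21, R(4, 4))*Z(16) = ((-1 + (13/3)*4) + 21)*16² = ((-1 + 52/3) + 21)*256 = (49/3 + 21)*256 = (112/3)*256 = 28672/3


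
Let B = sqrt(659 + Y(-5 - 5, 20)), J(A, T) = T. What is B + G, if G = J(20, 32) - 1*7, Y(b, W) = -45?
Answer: 25 + sqrt(614) ≈ 49.779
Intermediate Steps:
G = 25 (G = 32 - 1*7 = 32 - 7 = 25)
B = sqrt(614) (B = sqrt(659 - 45) = sqrt(614) ≈ 24.779)
B + G = sqrt(614) + 25 = 25 + sqrt(614)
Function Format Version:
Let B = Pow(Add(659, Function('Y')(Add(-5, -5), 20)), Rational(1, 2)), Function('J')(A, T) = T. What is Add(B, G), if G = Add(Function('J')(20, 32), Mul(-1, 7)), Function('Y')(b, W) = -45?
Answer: Add(25, Pow(614, Rational(1, 2))) ≈ 49.779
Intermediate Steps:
G = 25 (G = Add(32, Mul(-1, 7)) = Add(32, -7) = 25)
B = Pow(614, Rational(1, 2)) (B = Pow(Add(659, -45), Rational(1, 2)) = Pow(614, Rational(1, 2)) ≈ 24.779)
Add(B, G) = Add(Pow(614, Rational(1, 2)), 25) = Add(25, Pow(614, Rational(1, 2)))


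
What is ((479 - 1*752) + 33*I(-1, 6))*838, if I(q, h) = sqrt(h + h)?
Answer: -228774 + 55308*sqrt(3) ≈ -1.3298e+5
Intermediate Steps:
I(q, h) = sqrt(2)*sqrt(h) (I(q, h) = sqrt(2*h) = sqrt(2)*sqrt(h))
((479 - 1*752) + 33*I(-1, 6))*838 = ((479 - 1*752) + 33*(sqrt(2)*sqrt(6)))*838 = ((479 - 752) + 33*(2*sqrt(3)))*838 = (-273 + 66*sqrt(3))*838 = -228774 + 55308*sqrt(3)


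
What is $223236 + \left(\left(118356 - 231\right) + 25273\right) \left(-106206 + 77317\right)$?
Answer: $-4142401586$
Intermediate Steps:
$223236 + \left(\left(118356 - 231\right) + 25273\right) \left(-106206 + 77317\right) = 223236 + \left(\left(118356 - 231\right) + 25273\right) \left(-28889\right) = 223236 + \left(118125 + 25273\right) \left(-28889\right) = 223236 + 143398 \left(-28889\right) = 223236 - 4142624822 = -4142401586$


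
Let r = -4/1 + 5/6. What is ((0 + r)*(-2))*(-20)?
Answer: -380/3 ≈ -126.67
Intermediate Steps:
r = -19/6 (r = -4*1 + 5*(⅙) = -4 + ⅚ = -19/6 ≈ -3.1667)
((0 + r)*(-2))*(-20) = ((0 - 19/6)*(-2))*(-20) = -19/6*(-2)*(-20) = (19/3)*(-20) = -380/3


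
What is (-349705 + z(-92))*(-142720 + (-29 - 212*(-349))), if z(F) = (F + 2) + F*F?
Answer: 23470260891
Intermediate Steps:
z(F) = 2 + F + F**2 (z(F) = (2 + F) + F**2 = 2 + F + F**2)
(-349705 + z(-92))*(-142720 + (-29 - 212*(-349))) = (-349705 + (2 - 92 + (-92)**2))*(-142720 + (-29 - 212*(-349))) = (-349705 + (2 - 92 + 8464))*(-142720 + (-29 + 73988)) = (-349705 + 8374)*(-142720 + 73959) = -341331*(-68761) = 23470260891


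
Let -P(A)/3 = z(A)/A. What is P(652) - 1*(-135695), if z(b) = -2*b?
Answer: 135701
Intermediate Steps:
P(A) = 6 (P(A) = -3*(-2*A)/A = -3*(-2) = 6)
P(652) - 1*(-135695) = 6 - 1*(-135695) = 6 + 135695 = 135701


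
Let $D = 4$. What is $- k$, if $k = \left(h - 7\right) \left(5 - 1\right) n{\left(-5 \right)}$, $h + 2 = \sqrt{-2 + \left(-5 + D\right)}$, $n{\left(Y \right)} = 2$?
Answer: $72 - 8 i \sqrt{3} \approx 72.0 - 13.856 i$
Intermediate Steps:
$h = -2 + i \sqrt{3}$ ($h = -2 + \sqrt{-2 + \left(-5 + 4\right)} = -2 + \sqrt{-2 - 1} = -2 + \sqrt{-3} = -2 + i \sqrt{3} \approx -2.0 + 1.732 i$)
$k = -72 + 8 i \sqrt{3}$ ($k = \left(\left(-2 + i \sqrt{3}\right) - 7\right) \left(5 - 1\right) 2 = \left(-9 + i \sqrt{3}\right) 4 \cdot 2 = \left(-36 + 4 i \sqrt{3}\right) 2 = -72 + 8 i \sqrt{3} \approx -72.0 + 13.856 i$)
$- k = - (-72 + 8 i \sqrt{3}) = 72 - 8 i \sqrt{3}$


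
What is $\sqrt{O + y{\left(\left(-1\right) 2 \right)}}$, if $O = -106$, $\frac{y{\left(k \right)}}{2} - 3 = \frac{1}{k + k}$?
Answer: $\frac{i \sqrt{402}}{2} \approx 10.025 i$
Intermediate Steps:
$y{\left(k \right)} = 6 + \frac{1}{k}$ ($y{\left(k \right)} = 6 + \frac{2}{k + k} = 6 + \frac{2}{2 k} = 6 + 2 \frac{1}{2 k} = 6 + \frac{1}{k}$)
$\sqrt{O + y{\left(\left(-1\right) 2 \right)}} = \sqrt{-106 + \left(6 + \frac{1}{\left(-1\right) 2}\right)} = \sqrt{-106 + \left(6 + \frac{1}{-2}\right)} = \sqrt{-106 + \left(6 - \frac{1}{2}\right)} = \sqrt{-106 + \frac{11}{2}} = \sqrt{- \frac{201}{2}} = \frac{i \sqrt{402}}{2}$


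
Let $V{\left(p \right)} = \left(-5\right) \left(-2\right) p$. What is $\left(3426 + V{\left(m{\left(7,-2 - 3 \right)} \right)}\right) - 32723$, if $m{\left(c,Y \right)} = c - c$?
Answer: $-29297$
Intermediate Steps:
$m{\left(c,Y \right)} = 0$
$V{\left(p \right)} = 10 p$
$\left(3426 + V{\left(m{\left(7,-2 - 3 \right)} \right)}\right) - 32723 = \left(3426 + 10 \cdot 0\right) - 32723 = \left(3426 + 0\right) - 32723 = 3426 - 32723 = -29297$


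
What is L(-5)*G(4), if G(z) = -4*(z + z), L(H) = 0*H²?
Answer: 0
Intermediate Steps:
L(H) = 0
G(z) = -8*z
L(-5)*G(4) = 0*(-8*4) = 0*(-32) = 0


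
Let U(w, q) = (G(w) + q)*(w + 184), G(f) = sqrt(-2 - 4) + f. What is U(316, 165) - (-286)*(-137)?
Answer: 201318 + 500*I*sqrt(6) ≈ 2.0132e+5 + 1224.7*I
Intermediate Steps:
G(f) = f + I*sqrt(6) (G(f) = sqrt(-6) + f = I*sqrt(6) + f = f + I*sqrt(6))
U(w, q) = (184 + w)*(q + w + I*sqrt(6)) (U(w, q) = ((w + I*sqrt(6)) + q)*(w + 184) = (q + w + I*sqrt(6))*(184 + w) = (184 + w)*(q + w + I*sqrt(6)))
U(316, 165) - (-286)*(-137) = (184*165 + 184*316 + 165*316 + 316*(316 + I*sqrt(6)) + 184*I*sqrt(6)) - (-286)*(-137) = (30360 + 58144 + 52140 + (99856 + 316*I*sqrt(6)) + 184*I*sqrt(6)) - 1*39182 = (240500 + 500*I*sqrt(6)) - 39182 = 201318 + 500*I*sqrt(6)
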